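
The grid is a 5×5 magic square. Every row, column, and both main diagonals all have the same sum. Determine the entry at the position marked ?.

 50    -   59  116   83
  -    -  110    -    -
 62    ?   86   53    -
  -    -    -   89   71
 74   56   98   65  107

104

Row 5 is complete and sums to 400; that is the magic constant.
Row 1 must total 400; the given cells sum to 308, so (1,2) = 92.
Using column 3: 59 + 110 + 86 + 98 + ? → (4,3) = 400 − 353 = 47.
From column 4, 400 − (116 + 53 + 89 + 65) gives (2,4) = 77.
The remaining cell in main diagonal is (2,2) = 400 − 332 = 68.
Anti-diagonal needs 400; the known cells sum to 320, so (4,2) = 80.
Using row 4: 80 + 47 + 89 + 71 + ? → (4,1) = 400 − 287 = 113.
Column 1 must total 400; the given cells sum to 299, so (2,1) = 101.
Column 2 needs 400; the known cells sum to 296, so (3,2) = 104.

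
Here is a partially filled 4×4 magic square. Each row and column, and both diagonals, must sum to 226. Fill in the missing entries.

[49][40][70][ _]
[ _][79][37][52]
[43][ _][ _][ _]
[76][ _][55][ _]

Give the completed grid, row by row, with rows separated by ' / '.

49 40 70 67 / 58 79 37 52 / 43 46 64 73 / 76 61 55 34

From row 1, 226 − (49 + 40 + 70) gives (1,4) = 67.
Row 2 must total 226; the given cells sum to 168, so (2,1) = 58.
The remaining cell in column 3 is (3,3) = 226 − 162 = 64.
From main diagonal, 226 − (49 + 79 + 64) gives (4,4) = 34.
Using anti-diagonal: 67 + 37 + 76 + ? → (3,2) = 226 − 180 = 46.
Row 3 needs 226; the known cells sum to 153, so (3,4) = 73.
Row 4 must total 226; the given cells sum to 165, so (4,2) = 61.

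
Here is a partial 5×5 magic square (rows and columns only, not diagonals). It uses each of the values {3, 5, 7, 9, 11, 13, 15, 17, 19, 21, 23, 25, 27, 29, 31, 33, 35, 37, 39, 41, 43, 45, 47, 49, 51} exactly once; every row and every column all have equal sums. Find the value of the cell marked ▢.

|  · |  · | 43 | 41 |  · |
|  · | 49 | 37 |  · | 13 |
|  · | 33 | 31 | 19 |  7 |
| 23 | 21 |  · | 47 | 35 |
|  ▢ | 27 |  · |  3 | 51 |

The 25 entries sum to 675, so each line sums to 675/5 = 135.
Row 3 must total 135; the given cells sum to 90, so (3,1) = 45.
The remaining cell in row 4 is (4,3) = 135 − 126 = 9.
From column 2, 135 − (49 + 33 + 21 + 27) gives (1,2) = 5.
Column 3 needs 135; the known cells sum to 120, so (5,3) = 15.
From column 4, 135 − (41 + 19 + 47 + 3) gives (2,4) = 25.
Column 5: 13 + 7 + 35 + 51 + ? = 135, so (1,5) = 29.
Using row 1: 5 + 43 + 41 + 29 + ? → (1,1) = 135 − 118 = 17.
Row 2 must total 135; the given cells sum to 124, so (2,1) = 11.
The remaining cell in row 5 is (5,1) = 135 − 96 = 39.

39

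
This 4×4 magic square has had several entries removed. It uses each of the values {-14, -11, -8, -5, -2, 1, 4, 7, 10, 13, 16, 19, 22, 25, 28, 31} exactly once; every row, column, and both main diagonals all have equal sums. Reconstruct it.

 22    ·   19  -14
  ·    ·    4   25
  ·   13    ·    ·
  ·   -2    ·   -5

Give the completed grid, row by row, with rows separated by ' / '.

22 7 19 -14 / -11 16 4 25 / -8 13 1 28 / 31 -2 10 -5

The 16 entries sum to 136, so each line sums to 136/4 = 34.
Row 1: 22 + 19 + (-14) + ? = 34, so (1,2) = 7.
From column 2, 34 − (7 + 13 + (-2)) gives (2,2) = 16.
Column 4 must total 34; the given cells sum to 6, so (3,4) = 28.
Main diagonal must total 34; the given cells sum to 33, so (3,3) = 1.
Anti-diagonal needs 34; the known cells sum to 3, so (4,1) = 31.
Using row 2: 16 + 4 + 25 + ? → (2,1) = 34 − 45 = -11.
Row 3 must total 34; the given cells sum to 42, so (3,1) = -8.
Row 4 needs 34; the known cells sum to 24, so (4,3) = 10.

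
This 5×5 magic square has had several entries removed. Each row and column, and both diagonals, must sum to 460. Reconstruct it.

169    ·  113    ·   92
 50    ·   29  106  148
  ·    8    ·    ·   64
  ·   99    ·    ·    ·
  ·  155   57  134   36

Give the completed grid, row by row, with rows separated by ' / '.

The remaining cell in row 2 is (2,2) = 460 − 333 = 127.
Row 5 must total 460; the given cells sum to 382, so (5,1) = 78.
From column 2, 460 − (127 + 8 + 99 + 155) gives (1,2) = 71.
The remaining cell in column 5 is (4,5) = 460 − 340 = 120.
Anti-diagonal: 92 + 106 + 99 + 78 + ? = 460, so (3,3) = 85.
From row 1, 460 − (169 + 71 + 113 + 92) gives (1,4) = 15.
Column 3 needs 460; the known cells sum to 284, so (4,3) = 176.
The remaining cell in main diagonal is (4,4) = 460 − 417 = 43.
From row 4, 460 − (99 + 176 + 43 + 120) gives (4,1) = 22.
Column 1 needs 460; the known cells sum to 319, so (3,1) = 141.
Using column 4: 15 + 106 + 43 + 134 + ? → (3,4) = 460 − 298 = 162.

169 71 113 15 92 / 50 127 29 106 148 / 141 8 85 162 64 / 22 99 176 43 120 / 78 155 57 134 36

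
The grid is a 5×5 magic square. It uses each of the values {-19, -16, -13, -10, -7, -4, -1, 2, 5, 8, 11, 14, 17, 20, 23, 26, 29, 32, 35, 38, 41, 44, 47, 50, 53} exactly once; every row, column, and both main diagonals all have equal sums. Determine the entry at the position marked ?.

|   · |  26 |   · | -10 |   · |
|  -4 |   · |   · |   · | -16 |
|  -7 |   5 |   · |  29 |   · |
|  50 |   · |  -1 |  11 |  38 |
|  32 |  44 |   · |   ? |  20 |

8

The 25 entries sum to 425, so each line sums to 425/5 = 85.
From row 4, 85 − (50 + (-1) + 11 + 38) gives (4,2) = -13.
Using column 1: -4 + (-7) + 50 + 32 + ? → (1,1) = 85 − 71 = 14.
From column 2, 85 − (26 + 5 + (-13) + 44) gives (2,2) = 23.
Main diagonal needs 85; the known cells sum to 68, so (3,3) = 17.
The remaining cell in row 3 is (3,5) = 85 − 44 = 41.
Column 5 needs 85; the known cells sum to 83, so (1,5) = 2.
Anti-diagonal: 2 + 17 + (-13) + 32 + ? = 85, so (2,4) = 47.
From row 1, 85 − (14 + 26 + (-10) + 2) gives (1,3) = 53.
Row 2 needs 85; the known cells sum to 50, so (2,3) = 35.
Column 3 must total 85; the given cells sum to 104, so (5,3) = -19.
Using column 4: -10 + 47 + 29 + 11 + ? → (5,4) = 85 − 77 = 8.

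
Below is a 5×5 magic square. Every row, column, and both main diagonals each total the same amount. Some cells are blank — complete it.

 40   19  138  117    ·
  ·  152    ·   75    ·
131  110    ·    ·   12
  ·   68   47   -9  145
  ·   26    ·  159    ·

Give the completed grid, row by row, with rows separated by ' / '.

Column 2 is already complete: 19 + 152 + 110 + 68 + 26 = 375, so that is the magic constant.
From row 1, 375 − (40 + 19 + 138 + 117) gives (1,5) = 61.
The remaining cell in row 4 is (4,1) = 375 − 251 = 124.
Column 4: 117 + 75 + (-9) + 159 + ? = 375, so (3,4) = 33.
From row 3, 375 − (131 + 110 + 33 + 12) gives (3,3) = 89.
Main diagonal: 40 + 152 + 89 + (-9) + ? = 375, so (5,5) = 103.
Anti-diagonal must total 375; the given cells sum to 293, so (5,1) = 82.
Row 5 needs 375; the known cells sum to 370, so (5,3) = 5.
Column 1 needs 375; the known cells sum to 377, so (2,1) = -2.
Column 3: 138 + 89 + 47 + 5 + ? = 375, so (2,3) = 96.
Column 5: 61 + 12 + 145 + 103 + ? = 375, so (2,5) = 54.

40 19 138 117 61 / -2 152 96 75 54 / 131 110 89 33 12 / 124 68 47 -9 145 / 82 26 5 159 103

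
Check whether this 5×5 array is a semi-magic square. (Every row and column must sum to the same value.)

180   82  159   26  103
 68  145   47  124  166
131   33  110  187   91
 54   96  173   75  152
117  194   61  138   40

Row 1: 180 + 82 + 159 + 26 + 103 = 550.
Row 2: 68 + 145 + 47 + 124 + 166 = 550.
Row 3: 131 + 33 + 110 + 187 + 91 = 552.
Row 4: 54 + 96 + 173 + 75 + 152 = 550.
Row 5: 117 + 194 + 61 + 138 + 40 = 550.
Column 1: 180 + 68 + 131 + 54 + 117 = 550.
Column 2: 82 + 145 + 33 + 96 + 194 = 550.
Column 3: 159 + 47 + 110 + 173 + 61 = 550.
Column 4: 26 + 124 + 187 + 75 + 138 = 550.
Column 5: 103 + 166 + 91 + 152 + 40 = 552.

No — column 5 sums to 552 but row 4 sums to 550.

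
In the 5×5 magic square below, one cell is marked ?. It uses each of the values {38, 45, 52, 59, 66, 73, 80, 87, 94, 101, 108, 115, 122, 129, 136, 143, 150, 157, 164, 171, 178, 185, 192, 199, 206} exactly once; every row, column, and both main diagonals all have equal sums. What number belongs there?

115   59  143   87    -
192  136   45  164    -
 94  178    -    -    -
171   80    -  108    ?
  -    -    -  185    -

The 25 entries sum to 3050, so each line sums to 3050/5 = 610.
Row 1 needs 610; the known cells sum to 404, so (1,5) = 206.
Using row 2: 192 + 136 + 45 + 164 + ? → (2,5) = 610 − 537 = 73.
From column 1, 610 − (115 + 192 + 94 + 171) gives (5,1) = 38.
The remaining cell in column 2 is (5,2) = 610 − 453 = 157.
Using column 4: 87 + 164 + 108 + 185 + ? → (3,4) = 610 − 544 = 66.
Anti-diagonal needs 610; the known cells sum to 488, so (3,3) = 122.
The remaining cell in row 3 is (3,5) = 610 − 460 = 150.
From main diagonal, 610 − (115 + 136 + 122 + 108) gives (5,5) = 129.
The remaining cell in row 5 is (5,3) = 610 − 509 = 101.
Column 3 must total 610; the given cells sum to 411, so (4,3) = 199.
Column 5 must total 610; the given cells sum to 558, so (4,5) = 52.

52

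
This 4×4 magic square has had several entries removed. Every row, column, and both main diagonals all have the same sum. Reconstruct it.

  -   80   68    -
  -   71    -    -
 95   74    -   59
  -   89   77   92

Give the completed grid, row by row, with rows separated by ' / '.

Column 2 is already complete: 80 + 71 + 74 + 89 = 314, so that is the magic constant.
From row 3, 314 − (95 + 74 + 59) gives (3,3) = 86.
Row 4 needs 314; the known cells sum to 258, so (4,1) = 56.
Column 3 must total 314; the given cells sum to 231, so (2,3) = 83.
The remaining cell in main diagonal is (1,1) = 314 − 249 = 65.
Anti-diagonal must total 314; the given cells sum to 213, so (1,4) = 101.
Column 1 must total 314; the given cells sum to 216, so (2,1) = 98.
Column 4 needs 314; the known cells sum to 252, so (2,4) = 62.

65 80 68 101 / 98 71 83 62 / 95 74 86 59 / 56 89 77 92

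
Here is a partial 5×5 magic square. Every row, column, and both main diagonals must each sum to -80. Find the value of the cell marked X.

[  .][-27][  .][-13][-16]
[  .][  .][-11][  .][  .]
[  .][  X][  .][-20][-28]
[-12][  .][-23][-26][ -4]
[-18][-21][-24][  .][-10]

-9

Using row 4: -12 + (-23) + (-26) + (-4) + ? → (4,2) = -80 − (-65) = -15.
Row 5: -18 + (-21) + (-24) + (-10) + ? = -80, so (5,4) = -7.
The remaining cell in column 4 is (2,4) = -80 − (-66) = -14.
The remaining cell in column 5 is (2,5) = -80 − (-58) = -22.
Anti-diagonal must total -80; the given cells sum to -63, so (3,3) = -17.
Column 3: -11 + (-17) + (-23) + (-24) + ? = -80, so (1,3) = -5.
The remaining cell in row 1 is (1,1) = -80 − (-61) = -19.
Main diagonal needs -80; the known cells sum to -72, so (2,2) = -8.
Using row 2: -8 + (-11) + (-14) + (-22) + ? → (2,1) = -80 − (-55) = -25.
Using column 1: -19 + (-25) + (-12) + (-18) + ? → (3,1) = -80 − (-74) = -6.
The remaining cell in column 2 is (3,2) = -80 − (-71) = -9.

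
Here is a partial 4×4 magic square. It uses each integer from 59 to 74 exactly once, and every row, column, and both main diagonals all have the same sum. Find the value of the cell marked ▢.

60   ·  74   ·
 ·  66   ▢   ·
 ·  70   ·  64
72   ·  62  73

63

The entries are 59 through 74, which sum to 1064, so each line sums to 1064/4 = 266.
From row 4, 266 − (72 + 62 + 73) gives (4,2) = 59.
Column 2 must total 266; the given cells sum to 195, so (1,2) = 71.
The remaining cell in main diagonal is (3,3) = 266 − 199 = 67.
Using row 1: 60 + 71 + 74 + ? → (1,4) = 266 − 205 = 61.
Row 3 must total 266; the given cells sum to 201, so (3,1) = 65.
Using column 1: 60 + 65 + 72 + ? → (2,1) = 266 − 197 = 69.
Column 3 needs 266; the known cells sum to 203, so (2,3) = 63.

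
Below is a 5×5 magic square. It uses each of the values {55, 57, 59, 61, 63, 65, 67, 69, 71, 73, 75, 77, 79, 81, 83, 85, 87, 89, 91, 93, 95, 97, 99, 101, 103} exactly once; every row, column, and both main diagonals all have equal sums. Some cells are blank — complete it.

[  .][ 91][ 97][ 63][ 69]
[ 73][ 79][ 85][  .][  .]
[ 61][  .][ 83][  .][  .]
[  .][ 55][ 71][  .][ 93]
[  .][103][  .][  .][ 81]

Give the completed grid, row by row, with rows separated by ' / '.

75 91 97 63 69 / 73 79 85 101 57 / 61 67 83 89 95 / 99 55 71 77 93 / 87 103 59 65 81

The 25 entries sum to 1975, so each line sums to 1975/5 = 395.
Row 1 needs 395; the known cells sum to 320, so (1,1) = 75.
The remaining cell in column 2 is (3,2) = 395 − 328 = 67.
The remaining cell in column 3 is (5,3) = 395 − 336 = 59.
Main diagonal must total 395; the given cells sum to 318, so (4,4) = 77.
Row 4 needs 395; the known cells sum to 296, so (4,1) = 99.
From column 1, 395 − (75 + 73 + 61 + 99) gives (5,1) = 87.
The remaining cell in anti-diagonal is (2,4) = 395 − 294 = 101.
The remaining cell in row 2 is (2,5) = 395 − 338 = 57.
The remaining cell in row 5 is (5,4) = 395 − 330 = 65.
Column 4: 63 + 101 + 77 + 65 + ? = 395, so (3,4) = 89.
Column 5 must total 395; the given cells sum to 300, so (3,5) = 95.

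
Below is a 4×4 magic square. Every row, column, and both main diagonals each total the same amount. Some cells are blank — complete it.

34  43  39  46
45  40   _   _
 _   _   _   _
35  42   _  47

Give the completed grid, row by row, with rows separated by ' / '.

Row 1 is already complete: 34 + 43 + 39 + 46 = 162, so that is the magic constant.
Row 4: 35 + 42 + 47 + ? = 162, so (4,3) = 38.
Column 1 needs 162; the known cells sum to 114, so (3,1) = 48.
Column 2 needs 162; the known cells sum to 125, so (3,2) = 37.
The remaining cell in main diagonal is (3,3) = 162 − 121 = 41.
Anti-diagonal needs 162; the known cells sum to 118, so (2,3) = 44.
Row 2 must total 162; the given cells sum to 129, so (2,4) = 33.
Row 3 must total 162; the given cells sum to 126, so (3,4) = 36.

34 43 39 46 / 45 40 44 33 / 48 37 41 36 / 35 42 38 47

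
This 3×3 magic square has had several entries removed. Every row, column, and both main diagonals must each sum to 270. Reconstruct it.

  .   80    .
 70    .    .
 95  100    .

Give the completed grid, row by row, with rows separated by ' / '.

From row 3, 270 − (95 + 100) gives (3,3) = 75.
Column 1 must total 270; the given cells sum to 165, so (1,1) = 105.
The remaining cell in column 2 is (2,2) = 270 − 180 = 90.
Using anti-diagonal: 90 + 95 + ? → (1,3) = 270 − 185 = 85.
From row 2, 270 − (70 + 90) gives (2,3) = 110.

105 80 85 / 70 90 110 / 95 100 75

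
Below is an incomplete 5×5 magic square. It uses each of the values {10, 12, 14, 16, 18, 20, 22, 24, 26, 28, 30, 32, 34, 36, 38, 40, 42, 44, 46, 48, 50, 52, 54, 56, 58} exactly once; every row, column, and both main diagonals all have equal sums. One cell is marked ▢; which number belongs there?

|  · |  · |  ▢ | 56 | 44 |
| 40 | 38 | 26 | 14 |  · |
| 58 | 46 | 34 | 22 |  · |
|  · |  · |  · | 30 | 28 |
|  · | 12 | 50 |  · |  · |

18

The 25 entries sum to 850, so each line sums to 850/5 = 170.
From row 2, 170 − (40 + 38 + 26 + 14) gives (2,5) = 52.
Row 3: 58 + 46 + 34 + 22 + ? = 170, so (3,5) = 10.
Column 4 must total 170; the given cells sum to 122, so (5,4) = 48.
From column 5, 170 − (44 + 52 + 10 + 28) gives (5,5) = 36.
Using main diagonal: 38 + 34 + 30 + 36 + ? → (1,1) = 170 − 138 = 32.
From row 5, 170 − (12 + 50 + 48 + 36) gives (5,1) = 24.
From column 1, 170 − (32 + 40 + 58 + 24) gives (4,1) = 16.
Anti-diagonal needs 170; the known cells sum to 116, so (4,2) = 54.
Row 4 needs 170; the known cells sum to 128, so (4,3) = 42.
The remaining cell in column 2 is (1,2) = 170 − 150 = 20.
The remaining cell in column 3 is (1,3) = 170 − 152 = 18.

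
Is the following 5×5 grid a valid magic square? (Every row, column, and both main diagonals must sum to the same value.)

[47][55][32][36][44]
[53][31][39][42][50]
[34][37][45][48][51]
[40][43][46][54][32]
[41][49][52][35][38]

Row 1: 47 + 55 + 32 + 36 + 44 = 214.
Row 2: 53 + 31 + 39 + 42 + 50 = 215.
Row 3: 34 + 37 + 45 + 48 + 51 = 215.
Row 4: 40 + 43 + 46 + 54 + 32 = 215.
Row 5: 41 + 49 + 52 + 35 + 38 = 215.
Column 1: 47 + 53 + 34 + 40 + 41 = 215.
Column 2: 55 + 31 + 37 + 43 + 49 = 215.
Column 3: 32 + 39 + 45 + 46 + 52 = 214.
Column 4: 36 + 42 + 48 + 54 + 35 = 215.
Column 5: 44 + 50 + 51 + 32 + 38 = 215.
Main diagonal: 47 + 31 + 45 + 54 + 38 = 215.
Anti-diagonal: 44 + 42 + 45 + 43 + 41 = 215.

No — column 2 sums to 215 but column 3 sums to 214.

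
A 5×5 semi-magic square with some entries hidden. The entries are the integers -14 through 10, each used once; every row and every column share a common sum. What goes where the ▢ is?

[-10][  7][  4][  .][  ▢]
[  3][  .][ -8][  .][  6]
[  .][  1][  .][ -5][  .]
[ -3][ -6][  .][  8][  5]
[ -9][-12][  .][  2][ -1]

The entries are -14 through 10, which sum to -50, so each line sums to -50/5 = -10.
Using row 4: -3 + (-6) + 8 + 5 + ? → (4,3) = -10 − 4 = -14.
Row 5 needs -10; the known cells sum to -20, so (5,3) = 10.
Column 1 must total -10; the given cells sum to -19, so (3,1) = 9.
Using column 2: 7 + 1 + (-6) + (-12) + ? → (2,2) = -10 − (-10) = 0.
Column 3 needs -10; the known cells sum to -8, so (3,3) = -2.
Row 2 must total -10; the given cells sum to 1, so (2,4) = -11.
From row 3, -10 − (9 + 1 + (-2) + (-5)) gives (3,5) = -13.
Column 4 must total -10; the given cells sum to -6, so (1,4) = -4.
Using column 5: 6 + (-13) + 5 + (-1) + ? → (1,5) = -10 − (-3) = -7.

-7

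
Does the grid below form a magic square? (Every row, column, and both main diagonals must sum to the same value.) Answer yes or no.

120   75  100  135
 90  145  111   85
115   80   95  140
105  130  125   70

No — row 2 sums to 431 but column 4 sums to 430.

Row 1: 120 + 75 + 100 + 135 = 430.
Row 2: 90 + 145 + 111 + 85 = 431.
Row 3: 115 + 80 + 95 + 140 = 430.
Row 4: 105 + 130 + 125 + 70 = 430.
Column 1: 120 + 90 + 115 + 105 = 430.
Column 2: 75 + 145 + 80 + 130 = 430.
Column 3: 100 + 111 + 95 + 125 = 431.
Column 4: 135 + 85 + 140 + 70 = 430.
Main diagonal: 120 + 145 + 95 + 70 = 430.
Anti-diagonal: 135 + 111 + 80 + 105 = 431.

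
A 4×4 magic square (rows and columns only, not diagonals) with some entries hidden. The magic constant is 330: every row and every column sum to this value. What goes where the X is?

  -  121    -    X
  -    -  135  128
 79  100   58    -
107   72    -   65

44

Row 3 needs 330; the known cells sum to 237, so (3,4) = 93.
Row 4: 107 + 72 + 65 + ? = 330, so (4,3) = 86.
Column 2 must total 330; the given cells sum to 293, so (2,2) = 37.
Using column 3: 135 + 58 + 86 + ? → (1,3) = 330 − 279 = 51.
Column 4: 128 + 93 + 65 + ? = 330, so (1,4) = 44.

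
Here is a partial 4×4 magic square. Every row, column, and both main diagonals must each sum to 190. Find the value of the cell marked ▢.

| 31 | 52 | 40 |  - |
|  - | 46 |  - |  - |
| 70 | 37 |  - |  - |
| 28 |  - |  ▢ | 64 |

Row 1 must total 190; the given cells sum to 123, so (1,4) = 67.
Using column 1: 31 + 70 + 28 + ? → (2,1) = 190 − 129 = 61.
From column 2, 190 − (52 + 46 + 37) gives (4,2) = 55.
The remaining cell in main diagonal is (3,3) = 190 − 141 = 49.
Anti-diagonal: 67 + 37 + 28 + ? = 190, so (2,3) = 58.
Row 2 needs 190; the known cells sum to 165, so (2,4) = 25.
Using row 3: 70 + 37 + 49 + ? → (3,4) = 190 − 156 = 34.
Row 4 needs 190; the known cells sum to 147, so (4,3) = 43.

43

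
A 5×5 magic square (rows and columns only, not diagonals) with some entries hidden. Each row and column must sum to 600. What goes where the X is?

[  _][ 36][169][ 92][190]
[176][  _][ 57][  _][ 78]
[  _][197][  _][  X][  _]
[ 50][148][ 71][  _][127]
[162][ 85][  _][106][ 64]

Row 1: 36 + 169 + 92 + 190 + ? = 600, so (1,1) = 113.
Using row 4: 50 + 148 + 71 + 127 + ? → (4,4) = 600 − 396 = 204.
Row 5 must total 600; the given cells sum to 417, so (5,3) = 183.
From column 1, 600 − (113 + 176 + 50 + 162) gives (3,1) = 99.
The remaining cell in column 2 is (2,2) = 600 − 466 = 134.
Column 3 must total 600; the given cells sum to 480, so (3,3) = 120.
Column 5: 190 + 78 + 127 + 64 + ? = 600, so (3,5) = 141.
From row 2, 600 − (176 + 134 + 57 + 78) gives (2,4) = 155.
Using row 3: 99 + 197 + 120 + 141 + ? → (3,4) = 600 − 557 = 43.

43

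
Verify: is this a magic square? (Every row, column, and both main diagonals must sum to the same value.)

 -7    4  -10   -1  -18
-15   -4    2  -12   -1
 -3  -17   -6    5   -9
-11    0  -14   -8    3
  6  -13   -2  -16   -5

Row 1: -7 + 4 + (-10) + (-1) + (-18) = -32.
Row 2: -15 + (-4) + 2 + (-12) + (-1) = -30.
Row 3: -3 + (-17) + (-6) + 5 + (-9) = -30.
Row 4: -11 + 0 + (-14) + (-8) + 3 = -30.
Row 5: 6 + (-13) + (-2) + (-16) + (-5) = -30.
Column 1: -7 + (-15) + (-3) + (-11) + 6 = -30.
Column 2: 4 + (-4) + (-17) + 0 + (-13) = -30.
Column 3: -10 + 2 + (-6) + (-14) + (-2) = -30.
Column 4: -1 + (-12) + 5 + (-8) + (-16) = -32.
Column 5: -18 + (-1) + (-9) + 3 + (-5) = -30.
Main diagonal: -7 + (-4) + (-6) + (-8) + (-5) = -30.
Anti-diagonal: -18 + (-12) + (-6) + 0 + 6 = -30.

No — row 5 sums to -30 but column 4 sums to -32.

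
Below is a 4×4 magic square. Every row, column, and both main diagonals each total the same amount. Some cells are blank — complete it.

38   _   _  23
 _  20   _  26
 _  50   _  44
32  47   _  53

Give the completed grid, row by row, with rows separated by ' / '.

38 29 56 23 / 59 20 41 26 / 17 50 35 44 / 32 47 14 53

Column 4 is already complete: 23 + 26 + 44 + 53 = 146, so that is the magic constant.
Row 4 must total 146; the given cells sum to 132, so (4,3) = 14.
From column 2, 146 − (20 + 50 + 47) gives (1,2) = 29.
Main diagonal: 38 + 20 + 53 + ? = 146, so (3,3) = 35.
Anti-diagonal needs 146; the known cells sum to 105, so (2,3) = 41.
The remaining cell in row 1 is (1,3) = 146 − 90 = 56.
From row 2, 146 − (20 + 41 + 26) gives (2,1) = 59.
Using row 3: 50 + 35 + 44 + ? → (3,1) = 146 − 129 = 17.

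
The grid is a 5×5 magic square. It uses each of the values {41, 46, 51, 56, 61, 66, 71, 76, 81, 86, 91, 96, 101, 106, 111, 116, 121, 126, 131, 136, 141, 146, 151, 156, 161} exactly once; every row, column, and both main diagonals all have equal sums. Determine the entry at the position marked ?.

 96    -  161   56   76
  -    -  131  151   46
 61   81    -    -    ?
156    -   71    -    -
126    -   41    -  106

141

The 25 entries sum to 2525, so each line sums to 2525/5 = 505.
Row 1 needs 505; the known cells sum to 389, so (1,2) = 116.
The remaining cell in column 1 is (2,1) = 505 − 439 = 66.
From column 3, 505 − (161 + 131 + 71 + 41) gives (3,3) = 101.
From anti-diagonal, 505 − (76 + 151 + 101 + 126) gives (4,2) = 51.
Row 2: 66 + 131 + 151 + 46 + ? = 505, so (2,2) = 111.
Column 2 must total 505; the given cells sum to 359, so (5,2) = 146.
Main diagonal needs 505; the known cells sum to 414, so (4,4) = 91.
The remaining cell in row 4 is (4,5) = 505 − 369 = 136.
Row 5 must total 505; the given cells sum to 419, so (5,4) = 86.
From column 4, 505 − (56 + 151 + 91 + 86) gives (3,4) = 121.
Column 5 needs 505; the known cells sum to 364, so (3,5) = 141.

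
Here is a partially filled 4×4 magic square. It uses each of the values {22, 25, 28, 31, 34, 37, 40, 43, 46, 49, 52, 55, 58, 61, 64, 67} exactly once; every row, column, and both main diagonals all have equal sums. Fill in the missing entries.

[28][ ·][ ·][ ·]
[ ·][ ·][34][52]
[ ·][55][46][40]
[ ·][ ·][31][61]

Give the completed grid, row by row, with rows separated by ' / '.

The 16 entries sum to 712, so each line sums to 712/4 = 178.
The remaining cell in row 3 is (3,1) = 178 − 141 = 37.
The remaining cell in column 3 is (1,3) = 178 − 111 = 67.
Column 4: 52 + 40 + 61 + ? = 178, so (1,4) = 25.
Main diagonal must total 178; the given cells sum to 135, so (2,2) = 43.
The remaining cell in anti-diagonal is (4,1) = 178 − 114 = 64.
Row 1 must total 178; the given cells sum to 120, so (1,2) = 58.
From row 2, 178 − (43 + 34 + 52) gives (2,1) = 49.
The remaining cell in row 4 is (4,2) = 178 − 156 = 22.

28 58 67 25 / 49 43 34 52 / 37 55 46 40 / 64 22 31 61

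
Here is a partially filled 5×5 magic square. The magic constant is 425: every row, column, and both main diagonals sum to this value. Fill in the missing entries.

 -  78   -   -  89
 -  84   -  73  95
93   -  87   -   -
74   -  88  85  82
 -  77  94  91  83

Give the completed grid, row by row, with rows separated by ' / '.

86 78 75 97 89 / 92 84 81 73 95 / 93 90 87 79 76 / 74 96 88 85 82 / 80 77 94 91 83

Row 4 must total 425; the given cells sum to 329, so (4,2) = 96.
Row 5 must total 425; the given cells sum to 345, so (5,1) = 80.
From column 2, 425 − (78 + 84 + 96 + 77) gives (3,2) = 90.
From column 5, 425 − (89 + 95 + 82 + 83) gives (3,5) = 76.
Using main diagonal: 84 + 87 + 85 + 83 + ? → (1,1) = 425 − 339 = 86.
The remaining cell in row 3 is (3,4) = 425 − 346 = 79.
Column 1: 86 + 93 + 74 + 80 + ? = 425, so (2,1) = 92.
Column 4: 73 + 79 + 85 + 91 + ? = 425, so (1,4) = 97.
The remaining cell in row 1 is (1,3) = 425 − 350 = 75.
Using row 2: 92 + 84 + 73 + 95 + ? → (2,3) = 425 − 344 = 81.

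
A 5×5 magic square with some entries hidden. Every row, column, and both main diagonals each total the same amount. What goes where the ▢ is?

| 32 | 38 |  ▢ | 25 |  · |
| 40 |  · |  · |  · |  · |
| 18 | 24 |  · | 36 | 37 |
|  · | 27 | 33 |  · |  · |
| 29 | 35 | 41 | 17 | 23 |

Row 5 is complete and sums to 145; that is the magic constant.
Row 3 must total 145; the given cells sum to 115, so (3,3) = 30.
From column 1, 145 − (32 + 40 + 18 + 29) gives (4,1) = 26.
Column 2: 38 + 24 + 27 + 35 + ? = 145, so (2,2) = 21.
Using main diagonal: 32 + 21 + 30 + 23 + ? → (4,4) = 145 − 106 = 39.
From row 4, 145 − (26 + 27 + 33 + 39) gives (4,5) = 20.
From column 4, 145 − (25 + 36 + 39 + 17) gives (2,4) = 28.
The remaining cell in anti-diagonal is (1,5) = 145 − 114 = 31.
The remaining cell in row 1 is (1,3) = 145 − 126 = 19.

19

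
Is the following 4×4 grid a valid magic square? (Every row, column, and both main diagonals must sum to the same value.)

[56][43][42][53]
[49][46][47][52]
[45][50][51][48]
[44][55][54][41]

Yes

Row 1: 56 + 43 + 42 + 53 = 194.
Row 2: 49 + 46 + 47 + 52 = 194.
Row 3: 45 + 50 + 51 + 48 = 194.
Row 4: 44 + 55 + 54 + 41 = 194.
Column 1: 56 + 49 + 45 + 44 = 194.
Column 2: 43 + 46 + 50 + 55 = 194.
Column 3: 42 + 47 + 51 + 54 = 194.
Column 4: 53 + 52 + 48 + 41 = 194.
Main diagonal: 56 + 46 + 51 + 41 = 194.
Anti-diagonal: 53 + 47 + 50 + 44 = 194.
All lines sum to 194.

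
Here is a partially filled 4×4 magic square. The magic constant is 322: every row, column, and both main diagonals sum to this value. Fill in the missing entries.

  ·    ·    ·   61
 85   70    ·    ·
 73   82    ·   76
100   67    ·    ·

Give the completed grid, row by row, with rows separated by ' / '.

From row 3, 322 − (73 + 82 + 76) gives (3,3) = 91.
Column 1: 85 + 73 + 100 + ? = 322, so (1,1) = 64.
Using column 2: 70 + 82 + 67 + ? → (1,2) = 322 − 219 = 103.
Main diagonal must total 322; the given cells sum to 225, so (4,4) = 97.
Anti-diagonal must total 322; the given cells sum to 243, so (2,3) = 79.
Row 1 must total 322; the given cells sum to 228, so (1,3) = 94.
Row 2: 85 + 70 + 79 + ? = 322, so (2,4) = 88.
Using row 4: 100 + 67 + 97 + ? → (4,3) = 322 − 264 = 58.

64 103 94 61 / 85 70 79 88 / 73 82 91 76 / 100 67 58 97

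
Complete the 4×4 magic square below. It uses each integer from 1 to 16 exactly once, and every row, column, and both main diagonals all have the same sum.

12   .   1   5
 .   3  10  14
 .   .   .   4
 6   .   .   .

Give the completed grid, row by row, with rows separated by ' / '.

12 16 1 5 / 7 3 10 14 / 9 13 8 4 / 6 2 15 11

The entries are 1 through 16, which sum to 136, so each line sums to 136/4 = 34.
Row 1 must total 34; the given cells sum to 18, so (1,2) = 16.
The remaining cell in row 2 is (2,1) = 34 − 27 = 7.
Column 1: 12 + 7 + 6 + ? = 34, so (3,1) = 9.
Using column 4: 5 + 14 + 4 + ? → (4,4) = 34 − 23 = 11.
Using main diagonal: 12 + 3 + 11 + ? → (3,3) = 34 − 26 = 8.
From anti-diagonal, 34 − (5 + 10 + 6) gives (3,2) = 13.
Using column 2: 16 + 3 + 13 + ? → (4,2) = 34 − 32 = 2.
Column 3 needs 34; the known cells sum to 19, so (4,3) = 15.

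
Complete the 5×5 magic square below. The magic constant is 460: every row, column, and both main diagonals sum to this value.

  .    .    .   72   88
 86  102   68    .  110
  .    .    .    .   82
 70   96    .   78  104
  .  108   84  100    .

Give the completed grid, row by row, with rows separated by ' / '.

Row 2 must total 460; the given cells sum to 366, so (2,4) = 94.
Row 4 must total 460; the given cells sum to 348, so (4,3) = 112.
From column 4, 460 − (72 + 94 + 78 + 100) gives (3,4) = 116.
The remaining cell in column 5 is (5,5) = 460 − 384 = 76.
Row 5 needs 460; the known cells sum to 368, so (5,1) = 92.
The remaining cell in anti-diagonal is (3,3) = 460 − 370 = 90.
Column 3: 68 + 90 + 112 + 84 + ? = 460, so (1,3) = 106.
Main diagonal must total 460; the given cells sum to 346, so (1,1) = 114.
Row 1: 114 + 106 + 72 + 88 + ? = 460, so (1,2) = 80.
Using column 1: 114 + 86 + 70 + 92 + ? → (3,1) = 460 − 362 = 98.
Column 2: 80 + 102 + 96 + 108 + ? = 460, so (3,2) = 74.

114 80 106 72 88 / 86 102 68 94 110 / 98 74 90 116 82 / 70 96 112 78 104 / 92 108 84 100 76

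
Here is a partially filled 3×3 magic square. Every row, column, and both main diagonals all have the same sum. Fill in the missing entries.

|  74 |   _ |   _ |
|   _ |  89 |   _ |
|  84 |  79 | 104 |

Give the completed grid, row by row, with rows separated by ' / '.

74 99 94 / 109 89 69 / 84 79 104

Main diagonal is already complete: 74 + 89 + 104 = 267, so that is the magic constant.
Column 1 needs 267; the known cells sum to 158, so (2,1) = 109.
From column 2, 267 − (89 + 79) gives (1,2) = 99.
From anti-diagonal, 267 − (89 + 84) gives (1,3) = 94.
From row 2, 267 − (109 + 89) gives (2,3) = 69.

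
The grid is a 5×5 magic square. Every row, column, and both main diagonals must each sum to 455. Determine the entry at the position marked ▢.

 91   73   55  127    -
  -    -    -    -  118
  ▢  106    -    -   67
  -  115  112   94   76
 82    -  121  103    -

Row 1: 91 + 73 + 55 + 127 + ? = 455, so (1,5) = 109.
Row 4 needs 455; the known cells sum to 397, so (4,1) = 58.
From column 5, 455 − (109 + 118 + 67 + 76) gives (5,5) = 85.
From row 5, 455 − (82 + 121 + 103 + 85) gives (5,2) = 64.
Column 2 needs 455; the known cells sum to 358, so (2,2) = 97.
Main diagonal: 91 + 97 + 94 + 85 + ? = 455, so (3,3) = 88.
Anti-diagonal: 109 + 88 + 115 + 82 + ? = 455, so (2,4) = 61.
The remaining cell in column 3 is (2,3) = 455 − 376 = 79.
The remaining cell in column 4 is (3,4) = 455 − 385 = 70.
Using row 2: 97 + 79 + 61 + 118 + ? → (2,1) = 455 − 355 = 100.
Using row 3: 106 + 88 + 70 + 67 + ? → (3,1) = 455 − 331 = 124.

124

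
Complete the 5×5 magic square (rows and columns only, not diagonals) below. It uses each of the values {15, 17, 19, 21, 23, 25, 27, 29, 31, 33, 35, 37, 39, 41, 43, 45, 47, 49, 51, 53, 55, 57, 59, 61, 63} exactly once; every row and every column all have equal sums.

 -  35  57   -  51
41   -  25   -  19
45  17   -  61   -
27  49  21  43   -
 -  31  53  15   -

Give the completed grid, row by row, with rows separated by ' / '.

The 25 entries sum to 975, so each line sums to 975/5 = 195.
Row 4: 27 + 49 + 21 + 43 + ? = 195, so (4,5) = 55.
The remaining cell in column 2 is (2,2) = 195 − 132 = 63.
Column 3: 57 + 25 + 21 + 53 + ? = 195, so (3,3) = 39.
Row 2 must total 195; the given cells sum to 148, so (2,4) = 47.
Row 3 must total 195; the given cells sum to 162, so (3,5) = 33.
Column 4 must total 195; the given cells sum to 166, so (1,4) = 29.
The remaining cell in column 5 is (5,5) = 195 − 158 = 37.
Row 1 needs 195; the known cells sum to 172, so (1,1) = 23.
Row 5 needs 195; the known cells sum to 136, so (5,1) = 59.

23 35 57 29 51 / 41 63 25 47 19 / 45 17 39 61 33 / 27 49 21 43 55 / 59 31 53 15 37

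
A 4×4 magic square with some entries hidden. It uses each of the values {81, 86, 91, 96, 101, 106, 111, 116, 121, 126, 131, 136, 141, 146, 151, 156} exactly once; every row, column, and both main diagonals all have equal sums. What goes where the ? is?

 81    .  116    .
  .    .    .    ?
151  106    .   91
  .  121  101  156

86

The 16 entries sum to 1896, so each line sums to 1896/4 = 474.
The remaining cell in row 3 is (3,3) = 474 − 348 = 126.
Using row 4: 121 + 101 + 156 + ? → (4,1) = 474 − 378 = 96.
Column 1 must total 474; the given cells sum to 328, so (2,1) = 146.
From column 3, 474 − (116 + 126 + 101) gives (2,3) = 131.
Main diagonal must total 474; the given cells sum to 363, so (2,2) = 111.
Anti-diagonal must total 474; the given cells sum to 333, so (1,4) = 141.
Using row 1: 81 + 116 + 141 + ? → (1,2) = 474 − 338 = 136.
The remaining cell in row 2 is (2,4) = 474 − 388 = 86.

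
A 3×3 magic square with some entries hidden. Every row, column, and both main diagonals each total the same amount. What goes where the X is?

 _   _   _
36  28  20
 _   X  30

32

Row 2 is complete and sums to 84; that is the magic constant.
Using column 3: 20 + 30 + ? → (1,3) = 84 − 50 = 34.
The remaining cell in main diagonal is (1,1) = 84 − 58 = 26.
Anti-diagonal: 34 + 28 + ? = 84, so (3,1) = 22.
Using row 1: 26 + 34 + ? → (1,2) = 84 − 60 = 24.
The remaining cell in row 3 is (3,2) = 84 − 52 = 32.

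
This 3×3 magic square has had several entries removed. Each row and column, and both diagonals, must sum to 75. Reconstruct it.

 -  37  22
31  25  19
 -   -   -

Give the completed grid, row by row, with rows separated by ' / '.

Using row 1: 37 + 22 + ? → (1,1) = 75 − 59 = 16.
Column 1 must total 75; the given cells sum to 47, so (3,1) = 28.
Column 2: 37 + 25 + ? = 75, so (3,2) = 13.
From column 3, 75 − (22 + 19) gives (3,3) = 34.

16 37 22 / 31 25 19 / 28 13 34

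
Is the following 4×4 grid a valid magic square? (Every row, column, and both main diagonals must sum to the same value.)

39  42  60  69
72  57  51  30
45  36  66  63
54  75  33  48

Yes

Row 1: 39 + 42 + 60 + 69 = 210.
Row 2: 72 + 57 + 51 + 30 = 210.
Row 3: 45 + 36 + 66 + 63 = 210.
Row 4: 54 + 75 + 33 + 48 = 210.
Column 1: 39 + 72 + 45 + 54 = 210.
Column 2: 42 + 57 + 36 + 75 = 210.
Column 3: 60 + 51 + 66 + 33 = 210.
Column 4: 69 + 30 + 63 + 48 = 210.
Main diagonal: 39 + 57 + 66 + 48 = 210.
Anti-diagonal: 69 + 51 + 36 + 54 = 210.
All lines sum to 210.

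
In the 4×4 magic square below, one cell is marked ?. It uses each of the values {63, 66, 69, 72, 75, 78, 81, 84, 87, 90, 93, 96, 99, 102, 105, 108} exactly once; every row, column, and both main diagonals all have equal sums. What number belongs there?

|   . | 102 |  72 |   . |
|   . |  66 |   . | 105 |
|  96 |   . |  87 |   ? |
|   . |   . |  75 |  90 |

78

The 16 entries sum to 1368, so each line sums to 1368/4 = 342.
Using column 3: 72 + 87 + 75 + ? → (2,3) = 342 − 234 = 108.
Main diagonal must total 342; the given cells sum to 243, so (1,1) = 99.
Row 1 needs 342; the known cells sum to 273, so (1,4) = 69.
Row 2 must total 342; the given cells sum to 279, so (2,1) = 63.
Using column 1: 99 + 63 + 96 + ? → (4,1) = 342 − 258 = 84.
Column 4 needs 342; the known cells sum to 264, so (3,4) = 78.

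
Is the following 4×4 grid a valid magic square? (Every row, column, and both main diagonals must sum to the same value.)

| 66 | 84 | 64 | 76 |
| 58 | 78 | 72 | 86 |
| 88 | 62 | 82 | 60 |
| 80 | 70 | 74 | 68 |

Row 1: 66 + 84 + 64 + 76 = 290.
Row 2: 58 + 78 + 72 + 86 = 294.
Row 3: 88 + 62 + 82 + 60 = 292.
Row 4: 80 + 70 + 74 + 68 = 292.
Column 1: 66 + 58 + 88 + 80 = 292.
Column 2: 84 + 78 + 62 + 70 = 294.
Column 3: 64 + 72 + 82 + 74 = 292.
Column 4: 76 + 86 + 60 + 68 = 290.
Main diagonal: 66 + 78 + 82 + 68 = 294.
Anti-diagonal: 76 + 72 + 62 + 80 = 290.

No — column 3 sums to 292 but main diagonal sums to 294.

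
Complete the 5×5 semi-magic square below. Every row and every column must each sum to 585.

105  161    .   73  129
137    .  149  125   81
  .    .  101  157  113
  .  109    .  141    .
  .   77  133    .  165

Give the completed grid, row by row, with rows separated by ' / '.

The remaining cell in row 1 is (1,3) = 585 − 468 = 117.
Using row 2: 137 + 149 + 125 + 81 + ? → (2,2) = 585 − 492 = 93.
Using column 2: 161 + 93 + 109 + 77 + ? → (3,2) = 585 − 440 = 145.
Column 3 must total 585; the given cells sum to 500, so (4,3) = 85.
From column 4, 585 − (73 + 125 + 157 + 141) gives (5,4) = 89.
Column 5: 129 + 81 + 113 + 165 + ? = 585, so (4,5) = 97.
The remaining cell in row 3 is (3,1) = 585 − 516 = 69.
Using row 4: 109 + 85 + 141 + 97 + ? → (4,1) = 585 − 432 = 153.
Using row 5: 77 + 133 + 89 + 165 + ? → (5,1) = 585 − 464 = 121.

105 161 117 73 129 / 137 93 149 125 81 / 69 145 101 157 113 / 153 109 85 141 97 / 121 77 133 89 165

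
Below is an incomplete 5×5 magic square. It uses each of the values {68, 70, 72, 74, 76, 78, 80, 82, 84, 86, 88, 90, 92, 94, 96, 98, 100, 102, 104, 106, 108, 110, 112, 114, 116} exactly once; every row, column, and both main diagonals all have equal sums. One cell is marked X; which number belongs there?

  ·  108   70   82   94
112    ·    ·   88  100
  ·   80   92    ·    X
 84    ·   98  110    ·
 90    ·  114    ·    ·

The 25 entries sum to 2300, so each line sums to 2300/5 = 460.
Row 1: 108 + 70 + 82 + 94 + ? = 460, so (1,1) = 106.
From column 1, 460 − (106 + 112 + 84 + 90) gives (3,1) = 68.
Column 3: 70 + 92 + 98 + 114 + ? = 460, so (2,3) = 86.
Anti-diagonal must total 460; the given cells sum to 364, so (4,2) = 96.
Row 2: 112 + 86 + 88 + 100 + ? = 460, so (2,2) = 74.
The remaining cell in row 4 is (4,5) = 460 − 388 = 72.
Column 2: 108 + 74 + 80 + 96 + ? = 460, so (5,2) = 102.
Main diagonal: 106 + 74 + 92 + 110 + ? = 460, so (5,5) = 78.
From row 5, 460 − (90 + 102 + 114 + 78) gives (5,4) = 76.
Column 4 must total 460; the given cells sum to 356, so (3,4) = 104.
Column 5 needs 460; the known cells sum to 344, so (3,5) = 116.

116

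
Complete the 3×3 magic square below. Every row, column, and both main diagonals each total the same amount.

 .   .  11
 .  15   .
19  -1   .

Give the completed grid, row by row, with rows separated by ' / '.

3 31 11 / 23 15 7 / 19 -1 27

Anti-diagonal is already complete: 11 + 15 + 19 = 45, so that is the magic constant.
Row 3: 19 + (-1) + ? = 45, so (3,3) = 27.
The remaining cell in column 2 is (1,2) = 45 − 14 = 31.
Using column 3: 11 + 27 + ? → (2,3) = 45 − 38 = 7.
The remaining cell in main diagonal is (1,1) = 45 − 42 = 3.
Using row 2: 15 + 7 + ? → (2,1) = 45 − 22 = 23.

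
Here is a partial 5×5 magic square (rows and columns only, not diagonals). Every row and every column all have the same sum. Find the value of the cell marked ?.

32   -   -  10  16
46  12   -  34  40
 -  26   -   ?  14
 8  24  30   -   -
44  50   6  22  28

Row 5 is complete and sums to 150; that is the magic constant.
Row 2 needs 150; the known cells sum to 132, so (2,3) = 18.
Column 1 must total 150; the given cells sum to 130, so (3,1) = 20.
Using column 2: 12 + 26 + 24 + 50 + ? → (1,2) = 150 − 112 = 38.
Column 5 must total 150; the given cells sum to 98, so (4,5) = 52.
Row 1: 32 + 38 + 10 + 16 + ? = 150, so (1,3) = 54.
Row 4: 8 + 24 + 30 + 52 + ? = 150, so (4,4) = 36.
Using column 3: 54 + 18 + 30 + 6 + ? → (3,3) = 150 − 108 = 42.
Column 4 needs 150; the known cells sum to 102, so (3,4) = 48.

48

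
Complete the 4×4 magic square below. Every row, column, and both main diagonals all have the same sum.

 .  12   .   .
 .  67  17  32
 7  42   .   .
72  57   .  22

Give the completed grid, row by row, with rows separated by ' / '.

37 12 82 47 / 62 67 17 32 / 7 42 52 77 / 72 57 27 22

Column 2 is already complete: 12 + 67 + 42 + 57 = 178, so that is the magic constant.
Row 2: 67 + 17 + 32 + ? = 178, so (2,1) = 62.
From row 4, 178 − (72 + 57 + 22) gives (4,3) = 27.
Column 1 must total 178; the given cells sum to 141, so (1,1) = 37.
Main diagonal must total 178; the given cells sum to 126, so (3,3) = 52.
Using anti-diagonal: 17 + 42 + 72 + ? → (1,4) = 178 − 131 = 47.
From row 1, 178 − (37 + 12 + 47) gives (1,3) = 82.
From row 3, 178 − (7 + 42 + 52) gives (3,4) = 77.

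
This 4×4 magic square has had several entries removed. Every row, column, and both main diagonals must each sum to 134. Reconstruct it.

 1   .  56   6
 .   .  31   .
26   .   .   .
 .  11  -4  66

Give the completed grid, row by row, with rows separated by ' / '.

1 71 56 6 / 46 16 31 41 / 26 36 51 21 / 61 11 -4 66

The remaining cell in row 1 is (1,2) = 134 − 63 = 71.
Row 4 must total 134; the given cells sum to 73, so (4,1) = 61.
The remaining cell in column 1 is (2,1) = 134 − 88 = 46.
Column 3 needs 134; the known cells sum to 83, so (3,3) = 51.
Using main diagonal: 1 + 51 + 66 + ? → (2,2) = 134 − 118 = 16.
Anti-diagonal must total 134; the given cells sum to 98, so (3,2) = 36.
Row 2 must total 134; the given cells sum to 93, so (2,4) = 41.
From row 3, 134 − (26 + 36 + 51) gives (3,4) = 21.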